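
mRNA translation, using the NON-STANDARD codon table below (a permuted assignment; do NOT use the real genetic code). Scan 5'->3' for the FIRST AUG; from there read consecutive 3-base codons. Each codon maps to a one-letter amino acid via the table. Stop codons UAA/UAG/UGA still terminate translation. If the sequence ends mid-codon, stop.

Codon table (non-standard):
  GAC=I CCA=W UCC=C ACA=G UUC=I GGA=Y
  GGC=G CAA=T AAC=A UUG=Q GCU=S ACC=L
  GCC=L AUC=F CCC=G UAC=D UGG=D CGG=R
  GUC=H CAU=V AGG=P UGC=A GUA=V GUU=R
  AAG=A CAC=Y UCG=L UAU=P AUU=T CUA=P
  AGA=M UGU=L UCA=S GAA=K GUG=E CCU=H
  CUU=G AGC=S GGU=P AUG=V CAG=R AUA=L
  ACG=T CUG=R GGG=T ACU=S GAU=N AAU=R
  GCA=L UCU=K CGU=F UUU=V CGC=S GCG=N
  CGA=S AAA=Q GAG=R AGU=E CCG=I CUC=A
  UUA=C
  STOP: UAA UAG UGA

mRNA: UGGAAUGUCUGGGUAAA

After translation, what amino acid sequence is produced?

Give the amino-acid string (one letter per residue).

start AUG at pos 4
pos 4: AUG -> V; peptide=V
pos 7: UCU -> K; peptide=VK
pos 10: GGG -> T; peptide=VKT
pos 13: UAA -> STOP

Answer: VKT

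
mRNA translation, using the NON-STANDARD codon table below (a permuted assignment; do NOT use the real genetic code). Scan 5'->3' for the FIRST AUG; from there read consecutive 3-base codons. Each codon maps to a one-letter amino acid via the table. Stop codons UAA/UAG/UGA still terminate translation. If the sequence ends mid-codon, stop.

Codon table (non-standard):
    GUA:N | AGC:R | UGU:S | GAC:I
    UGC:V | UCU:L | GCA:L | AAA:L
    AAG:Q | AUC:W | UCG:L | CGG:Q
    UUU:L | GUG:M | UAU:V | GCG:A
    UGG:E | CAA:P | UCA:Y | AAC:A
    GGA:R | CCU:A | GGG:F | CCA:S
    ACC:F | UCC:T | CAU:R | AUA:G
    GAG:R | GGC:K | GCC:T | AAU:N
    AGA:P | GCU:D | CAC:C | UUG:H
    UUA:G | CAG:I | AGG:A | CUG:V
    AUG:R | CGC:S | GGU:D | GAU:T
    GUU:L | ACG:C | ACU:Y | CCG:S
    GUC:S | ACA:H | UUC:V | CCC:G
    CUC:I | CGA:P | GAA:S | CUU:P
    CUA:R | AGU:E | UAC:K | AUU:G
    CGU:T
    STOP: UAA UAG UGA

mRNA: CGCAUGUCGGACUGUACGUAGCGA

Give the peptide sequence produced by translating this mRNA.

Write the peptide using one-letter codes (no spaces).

start AUG at pos 3
pos 3: AUG -> R; peptide=R
pos 6: UCG -> L; peptide=RL
pos 9: GAC -> I; peptide=RLI
pos 12: UGU -> S; peptide=RLIS
pos 15: ACG -> C; peptide=RLISC
pos 18: UAG -> STOP

Answer: RLISC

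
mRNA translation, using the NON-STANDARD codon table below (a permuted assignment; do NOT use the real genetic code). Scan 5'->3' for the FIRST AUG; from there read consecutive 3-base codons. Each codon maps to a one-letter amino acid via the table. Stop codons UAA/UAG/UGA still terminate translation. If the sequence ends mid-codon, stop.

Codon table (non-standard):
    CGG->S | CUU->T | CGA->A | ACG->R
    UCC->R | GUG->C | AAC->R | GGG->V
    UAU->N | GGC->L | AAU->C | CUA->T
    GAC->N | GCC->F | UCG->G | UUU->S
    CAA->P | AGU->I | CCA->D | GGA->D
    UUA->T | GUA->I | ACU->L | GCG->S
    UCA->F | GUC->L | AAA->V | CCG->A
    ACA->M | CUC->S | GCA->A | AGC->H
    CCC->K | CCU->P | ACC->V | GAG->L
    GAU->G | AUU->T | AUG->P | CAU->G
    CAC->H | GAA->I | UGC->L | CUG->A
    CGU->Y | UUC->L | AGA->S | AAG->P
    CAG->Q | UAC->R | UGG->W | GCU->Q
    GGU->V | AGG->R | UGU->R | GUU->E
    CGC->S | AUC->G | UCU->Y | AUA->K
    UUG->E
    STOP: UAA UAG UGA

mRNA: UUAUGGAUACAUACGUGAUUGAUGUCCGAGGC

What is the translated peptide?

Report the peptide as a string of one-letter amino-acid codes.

start AUG at pos 2
pos 2: AUG -> P; peptide=P
pos 5: GAU -> G; peptide=PG
pos 8: ACA -> M; peptide=PGM
pos 11: UAC -> R; peptide=PGMR
pos 14: GUG -> C; peptide=PGMRC
pos 17: AUU -> T; peptide=PGMRCT
pos 20: GAU -> G; peptide=PGMRCTG
pos 23: GUC -> L; peptide=PGMRCTGL
pos 26: CGA -> A; peptide=PGMRCTGLA
pos 29: GGC -> L; peptide=PGMRCTGLAL
pos 32: only 0 nt remain (<3), stop (end of mRNA)

Answer: PGMRCTGLAL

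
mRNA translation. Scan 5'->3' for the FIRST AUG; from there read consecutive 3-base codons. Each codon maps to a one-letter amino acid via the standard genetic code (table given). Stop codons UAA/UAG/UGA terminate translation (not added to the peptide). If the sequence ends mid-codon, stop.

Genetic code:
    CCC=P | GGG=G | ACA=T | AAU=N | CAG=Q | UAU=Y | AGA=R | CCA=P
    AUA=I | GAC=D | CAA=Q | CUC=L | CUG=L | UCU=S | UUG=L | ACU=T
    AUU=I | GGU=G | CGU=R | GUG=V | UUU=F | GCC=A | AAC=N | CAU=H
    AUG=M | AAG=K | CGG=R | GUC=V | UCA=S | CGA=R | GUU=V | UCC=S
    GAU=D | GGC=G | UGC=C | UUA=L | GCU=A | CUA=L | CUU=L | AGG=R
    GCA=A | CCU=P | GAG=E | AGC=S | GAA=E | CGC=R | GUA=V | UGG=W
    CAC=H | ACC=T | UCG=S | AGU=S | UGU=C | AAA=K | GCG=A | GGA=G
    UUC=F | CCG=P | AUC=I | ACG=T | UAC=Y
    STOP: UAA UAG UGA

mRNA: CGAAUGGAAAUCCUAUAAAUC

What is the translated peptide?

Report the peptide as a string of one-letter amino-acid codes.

Answer: MEIL

Derivation:
start AUG at pos 3
pos 3: AUG -> M; peptide=M
pos 6: GAA -> E; peptide=ME
pos 9: AUC -> I; peptide=MEI
pos 12: CUA -> L; peptide=MEIL
pos 15: UAA -> STOP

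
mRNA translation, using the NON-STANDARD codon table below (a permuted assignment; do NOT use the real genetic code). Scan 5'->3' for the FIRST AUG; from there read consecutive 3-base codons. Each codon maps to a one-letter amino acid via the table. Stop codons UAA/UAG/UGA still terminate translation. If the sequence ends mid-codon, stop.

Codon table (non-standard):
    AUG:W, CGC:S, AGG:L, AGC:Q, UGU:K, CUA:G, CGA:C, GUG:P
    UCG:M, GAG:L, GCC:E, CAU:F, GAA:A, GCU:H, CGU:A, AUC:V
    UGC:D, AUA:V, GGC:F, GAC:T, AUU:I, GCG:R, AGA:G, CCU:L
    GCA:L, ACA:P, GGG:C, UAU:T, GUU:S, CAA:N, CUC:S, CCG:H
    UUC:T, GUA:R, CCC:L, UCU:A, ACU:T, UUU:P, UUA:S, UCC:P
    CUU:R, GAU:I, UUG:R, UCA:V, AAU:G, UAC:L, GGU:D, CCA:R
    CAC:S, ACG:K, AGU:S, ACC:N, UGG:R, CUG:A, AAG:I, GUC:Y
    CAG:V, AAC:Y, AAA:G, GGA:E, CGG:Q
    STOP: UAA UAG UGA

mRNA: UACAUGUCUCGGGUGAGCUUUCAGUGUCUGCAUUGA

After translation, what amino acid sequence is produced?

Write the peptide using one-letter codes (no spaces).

start AUG at pos 3
pos 3: AUG -> W; peptide=W
pos 6: UCU -> A; peptide=WA
pos 9: CGG -> Q; peptide=WAQ
pos 12: GUG -> P; peptide=WAQP
pos 15: AGC -> Q; peptide=WAQPQ
pos 18: UUU -> P; peptide=WAQPQP
pos 21: CAG -> V; peptide=WAQPQPV
pos 24: UGU -> K; peptide=WAQPQPVK
pos 27: CUG -> A; peptide=WAQPQPVKA
pos 30: CAU -> F; peptide=WAQPQPVKAF
pos 33: UGA -> STOP

Answer: WAQPQPVKAF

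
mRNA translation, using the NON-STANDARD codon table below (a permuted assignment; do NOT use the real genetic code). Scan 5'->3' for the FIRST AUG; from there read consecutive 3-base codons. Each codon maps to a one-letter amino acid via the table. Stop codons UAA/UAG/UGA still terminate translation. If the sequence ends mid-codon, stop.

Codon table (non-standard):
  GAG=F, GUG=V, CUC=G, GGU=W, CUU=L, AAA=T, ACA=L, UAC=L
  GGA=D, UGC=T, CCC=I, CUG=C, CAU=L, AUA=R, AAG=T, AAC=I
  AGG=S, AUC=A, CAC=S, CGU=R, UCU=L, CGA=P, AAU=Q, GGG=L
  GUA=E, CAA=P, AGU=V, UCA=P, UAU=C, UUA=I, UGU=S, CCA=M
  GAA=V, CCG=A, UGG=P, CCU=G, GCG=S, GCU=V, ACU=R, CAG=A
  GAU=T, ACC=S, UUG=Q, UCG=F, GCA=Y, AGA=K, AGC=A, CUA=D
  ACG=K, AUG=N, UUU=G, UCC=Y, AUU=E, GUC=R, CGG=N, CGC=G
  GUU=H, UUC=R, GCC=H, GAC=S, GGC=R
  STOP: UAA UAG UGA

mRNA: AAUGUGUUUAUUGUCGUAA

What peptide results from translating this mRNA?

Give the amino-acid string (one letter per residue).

start AUG at pos 1
pos 1: AUG -> N; peptide=N
pos 4: UGU -> S; peptide=NS
pos 7: UUA -> I; peptide=NSI
pos 10: UUG -> Q; peptide=NSIQ
pos 13: UCG -> F; peptide=NSIQF
pos 16: UAA -> STOP

Answer: NSIQF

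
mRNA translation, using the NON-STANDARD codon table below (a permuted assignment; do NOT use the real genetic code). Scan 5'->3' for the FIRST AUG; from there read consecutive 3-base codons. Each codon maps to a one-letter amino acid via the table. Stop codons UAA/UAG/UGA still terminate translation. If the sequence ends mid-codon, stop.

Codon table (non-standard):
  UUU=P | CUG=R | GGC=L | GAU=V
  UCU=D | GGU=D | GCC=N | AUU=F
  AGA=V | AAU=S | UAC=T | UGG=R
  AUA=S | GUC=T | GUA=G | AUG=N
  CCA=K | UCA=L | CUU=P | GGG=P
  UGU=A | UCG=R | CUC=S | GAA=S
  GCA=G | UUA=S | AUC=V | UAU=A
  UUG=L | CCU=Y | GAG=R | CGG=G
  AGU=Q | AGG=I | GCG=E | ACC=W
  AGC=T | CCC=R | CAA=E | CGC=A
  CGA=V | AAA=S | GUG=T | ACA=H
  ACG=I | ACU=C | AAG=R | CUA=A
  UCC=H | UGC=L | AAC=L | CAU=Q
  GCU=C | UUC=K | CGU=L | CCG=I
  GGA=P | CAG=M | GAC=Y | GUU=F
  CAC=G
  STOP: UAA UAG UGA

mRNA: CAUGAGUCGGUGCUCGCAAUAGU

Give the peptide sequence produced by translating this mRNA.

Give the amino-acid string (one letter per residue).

start AUG at pos 1
pos 1: AUG -> N; peptide=N
pos 4: AGU -> Q; peptide=NQ
pos 7: CGG -> G; peptide=NQG
pos 10: UGC -> L; peptide=NQGL
pos 13: UCG -> R; peptide=NQGLR
pos 16: CAA -> E; peptide=NQGLRE
pos 19: UAG -> STOP

Answer: NQGLRE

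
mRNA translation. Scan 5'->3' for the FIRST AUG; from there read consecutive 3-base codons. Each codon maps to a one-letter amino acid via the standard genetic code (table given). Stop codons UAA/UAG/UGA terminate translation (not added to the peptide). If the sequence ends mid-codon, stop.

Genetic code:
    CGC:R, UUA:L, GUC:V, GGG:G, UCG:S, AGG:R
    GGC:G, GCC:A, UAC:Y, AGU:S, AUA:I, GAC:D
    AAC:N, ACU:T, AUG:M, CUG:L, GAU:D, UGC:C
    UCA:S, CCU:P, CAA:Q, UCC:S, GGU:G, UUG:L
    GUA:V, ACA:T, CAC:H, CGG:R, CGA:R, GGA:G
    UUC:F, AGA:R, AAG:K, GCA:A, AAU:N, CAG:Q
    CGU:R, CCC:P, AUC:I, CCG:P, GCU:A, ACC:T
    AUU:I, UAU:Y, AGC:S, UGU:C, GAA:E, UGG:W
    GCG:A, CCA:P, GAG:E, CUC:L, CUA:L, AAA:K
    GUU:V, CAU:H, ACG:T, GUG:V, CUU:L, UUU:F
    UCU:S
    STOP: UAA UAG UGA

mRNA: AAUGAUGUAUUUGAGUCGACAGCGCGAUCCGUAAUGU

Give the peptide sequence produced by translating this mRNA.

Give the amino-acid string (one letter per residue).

start AUG at pos 1
pos 1: AUG -> M; peptide=M
pos 4: AUG -> M; peptide=MM
pos 7: UAU -> Y; peptide=MMY
pos 10: UUG -> L; peptide=MMYL
pos 13: AGU -> S; peptide=MMYLS
pos 16: CGA -> R; peptide=MMYLSR
pos 19: CAG -> Q; peptide=MMYLSRQ
pos 22: CGC -> R; peptide=MMYLSRQR
pos 25: GAU -> D; peptide=MMYLSRQRD
pos 28: CCG -> P; peptide=MMYLSRQRDP
pos 31: UAA -> STOP

Answer: MMYLSRQRDP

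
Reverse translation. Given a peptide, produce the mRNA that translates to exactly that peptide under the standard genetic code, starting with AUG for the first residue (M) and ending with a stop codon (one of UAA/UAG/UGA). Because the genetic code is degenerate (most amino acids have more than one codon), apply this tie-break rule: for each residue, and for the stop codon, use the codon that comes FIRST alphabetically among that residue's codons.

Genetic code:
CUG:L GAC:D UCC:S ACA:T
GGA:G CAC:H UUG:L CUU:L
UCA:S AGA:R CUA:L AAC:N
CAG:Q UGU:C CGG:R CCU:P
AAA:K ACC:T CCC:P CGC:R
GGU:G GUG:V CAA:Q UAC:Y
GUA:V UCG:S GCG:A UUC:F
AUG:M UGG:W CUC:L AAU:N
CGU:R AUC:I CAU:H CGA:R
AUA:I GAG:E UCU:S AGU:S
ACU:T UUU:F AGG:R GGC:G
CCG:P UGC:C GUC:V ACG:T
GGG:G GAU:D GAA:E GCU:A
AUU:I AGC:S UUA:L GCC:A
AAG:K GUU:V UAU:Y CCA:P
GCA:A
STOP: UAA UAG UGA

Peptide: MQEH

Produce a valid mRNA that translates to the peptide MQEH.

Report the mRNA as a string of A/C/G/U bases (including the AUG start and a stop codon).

Answer: mRNA: AUGCAAGAACACUAA

Derivation:
residue 1: M -> AUG (start codon)
residue 2: Q codons sorted = CAA,CAG -> pick first = CAA
residue 3: E codons sorted = GAA,GAG -> pick first = GAA
residue 4: H codons sorted = CAC,CAU -> pick first = CAC
terminator: stop codons sorted = UAA,UAG,UGA -> pick first = UAA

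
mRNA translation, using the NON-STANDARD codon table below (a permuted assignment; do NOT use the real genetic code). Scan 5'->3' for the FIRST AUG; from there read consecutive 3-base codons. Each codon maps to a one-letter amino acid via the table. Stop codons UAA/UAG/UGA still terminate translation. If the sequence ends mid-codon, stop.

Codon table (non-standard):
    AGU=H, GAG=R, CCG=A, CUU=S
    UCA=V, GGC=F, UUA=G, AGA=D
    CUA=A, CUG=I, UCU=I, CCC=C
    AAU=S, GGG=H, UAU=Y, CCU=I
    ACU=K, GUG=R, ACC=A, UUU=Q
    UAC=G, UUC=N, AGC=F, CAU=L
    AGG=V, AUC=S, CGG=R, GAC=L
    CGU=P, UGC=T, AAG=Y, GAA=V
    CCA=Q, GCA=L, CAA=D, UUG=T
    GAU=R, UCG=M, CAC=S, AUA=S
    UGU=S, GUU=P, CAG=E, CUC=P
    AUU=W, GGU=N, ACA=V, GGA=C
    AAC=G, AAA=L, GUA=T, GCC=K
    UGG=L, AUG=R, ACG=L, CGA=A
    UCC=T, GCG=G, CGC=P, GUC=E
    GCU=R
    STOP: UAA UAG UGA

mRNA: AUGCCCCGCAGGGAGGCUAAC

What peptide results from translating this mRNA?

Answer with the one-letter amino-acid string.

Answer: RCPVRRG

Derivation:
start AUG at pos 0
pos 0: AUG -> R; peptide=R
pos 3: CCC -> C; peptide=RC
pos 6: CGC -> P; peptide=RCP
pos 9: AGG -> V; peptide=RCPV
pos 12: GAG -> R; peptide=RCPVR
pos 15: GCU -> R; peptide=RCPVRR
pos 18: AAC -> G; peptide=RCPVRRG
pos 21: only 0 nt remain (<3), stop (end of mRNA)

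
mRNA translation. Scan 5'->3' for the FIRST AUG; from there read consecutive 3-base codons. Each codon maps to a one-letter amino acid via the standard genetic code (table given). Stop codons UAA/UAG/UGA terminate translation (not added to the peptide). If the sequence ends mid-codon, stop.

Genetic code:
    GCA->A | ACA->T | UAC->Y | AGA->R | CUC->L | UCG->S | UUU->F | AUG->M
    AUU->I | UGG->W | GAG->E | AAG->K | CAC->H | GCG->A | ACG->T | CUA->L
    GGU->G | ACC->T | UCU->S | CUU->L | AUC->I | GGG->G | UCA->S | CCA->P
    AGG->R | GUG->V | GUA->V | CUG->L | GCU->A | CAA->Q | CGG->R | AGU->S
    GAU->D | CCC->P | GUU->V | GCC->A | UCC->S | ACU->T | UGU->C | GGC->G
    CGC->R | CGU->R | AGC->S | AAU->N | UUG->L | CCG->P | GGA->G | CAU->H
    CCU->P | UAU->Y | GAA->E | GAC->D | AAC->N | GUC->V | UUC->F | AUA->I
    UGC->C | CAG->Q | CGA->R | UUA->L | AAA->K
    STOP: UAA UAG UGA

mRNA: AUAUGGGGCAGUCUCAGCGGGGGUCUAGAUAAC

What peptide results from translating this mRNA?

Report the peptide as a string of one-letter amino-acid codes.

start AUG at pos 2
pos 2: AUG -> M; peptide=M
pos 5: GGG -> G; peptide=MG
pos 8: CAG -> Q; peptide=MGQ
pos 11: UCU -> S; peptide=MGQS
pos 14: CAG -> Q; peptide=MGQSQ
pos 17: CGG -> R; peptide=MGQSQR
pos 20: GGG -> G; peptide=MGQSQRG
pos 23: UCU -> S; peptide=MGQSQRGS
pos 26: AGA -> R; peptide=MGQSQRGSR
pos 29: UAA -> STOP

Answer: MGQSQRGSR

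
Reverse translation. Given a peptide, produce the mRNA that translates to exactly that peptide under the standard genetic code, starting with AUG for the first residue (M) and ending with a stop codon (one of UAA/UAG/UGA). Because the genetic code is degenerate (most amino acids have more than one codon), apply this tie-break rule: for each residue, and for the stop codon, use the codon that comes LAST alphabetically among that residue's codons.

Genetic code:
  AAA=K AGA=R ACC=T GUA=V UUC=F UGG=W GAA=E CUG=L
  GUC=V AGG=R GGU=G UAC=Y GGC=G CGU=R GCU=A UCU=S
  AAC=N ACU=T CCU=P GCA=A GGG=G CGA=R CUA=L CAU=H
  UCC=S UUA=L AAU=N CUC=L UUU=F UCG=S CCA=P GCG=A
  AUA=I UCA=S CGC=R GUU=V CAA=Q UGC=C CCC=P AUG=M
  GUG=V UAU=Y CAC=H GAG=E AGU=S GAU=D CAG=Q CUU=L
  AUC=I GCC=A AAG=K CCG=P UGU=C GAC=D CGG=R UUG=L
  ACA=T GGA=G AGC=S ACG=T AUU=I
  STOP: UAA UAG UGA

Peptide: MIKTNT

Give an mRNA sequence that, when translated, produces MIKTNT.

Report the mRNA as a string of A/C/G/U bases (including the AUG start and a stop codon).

Answer: mRNA: AUGAUUAAGACUAAUACUUGA

Derivation:
residue 1: M -> AUG (start codon)
residue 2: I codons sorted = AUA,AUC,AUU -> pick last = AUU
residue 3: K codons sorted = AAA,AAG -> pick last = AAG
residue 4: T codons sorted = ACA,ACC,ACG,ACU -> pick last = ACU
residue 5: N codons sorted = AAC,AAU -> pick last = AAU
residue 6: T codons sorted = ACA,ACC,ACG,ACU -> pick last = ACU
terminator: stop codons sorted = UAA,UAG,UGA -> pick last = UGA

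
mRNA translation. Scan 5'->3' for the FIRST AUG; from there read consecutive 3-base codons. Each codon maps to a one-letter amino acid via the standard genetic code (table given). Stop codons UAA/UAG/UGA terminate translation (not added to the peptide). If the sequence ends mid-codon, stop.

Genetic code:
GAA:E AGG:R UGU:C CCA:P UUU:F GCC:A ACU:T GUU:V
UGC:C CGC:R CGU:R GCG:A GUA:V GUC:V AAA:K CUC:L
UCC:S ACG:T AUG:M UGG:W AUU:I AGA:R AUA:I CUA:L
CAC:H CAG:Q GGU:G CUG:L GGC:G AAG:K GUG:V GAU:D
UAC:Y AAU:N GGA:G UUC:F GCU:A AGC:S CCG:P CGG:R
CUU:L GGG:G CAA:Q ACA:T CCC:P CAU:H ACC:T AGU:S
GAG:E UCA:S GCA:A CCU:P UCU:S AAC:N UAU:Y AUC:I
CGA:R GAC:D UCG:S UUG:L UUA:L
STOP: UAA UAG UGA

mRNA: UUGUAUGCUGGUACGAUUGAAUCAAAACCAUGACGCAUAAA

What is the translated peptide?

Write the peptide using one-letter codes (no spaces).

Answer: MLVRLNQNHDA

Derivation:
start AUG at pos 4
pos 4: AUG -> M; peptide=M
pos 7: CUG -> L; peptide=ML
pos 10: GUA -> V; peptide=MLV
pos 13: CGA -> R; peptide=MLVR
pos 16: UUG -> L; peptide=MLVRL
pos 19: AAU -> N; peptide=MLVRLN
pos 22: CAA -> Q; peptide=MLVRLNQ
pos 25: AAC -> N; peptide=MLVRLNQN
pos 28: CAU -> H; peptide=MLVRLNQNH
pos 31: GAC -> D; peptide=MLVRLNQNHD
pos 34: GCA -> A; peptide=MLVRLNQNHDA
pos 37: UAA -> STOP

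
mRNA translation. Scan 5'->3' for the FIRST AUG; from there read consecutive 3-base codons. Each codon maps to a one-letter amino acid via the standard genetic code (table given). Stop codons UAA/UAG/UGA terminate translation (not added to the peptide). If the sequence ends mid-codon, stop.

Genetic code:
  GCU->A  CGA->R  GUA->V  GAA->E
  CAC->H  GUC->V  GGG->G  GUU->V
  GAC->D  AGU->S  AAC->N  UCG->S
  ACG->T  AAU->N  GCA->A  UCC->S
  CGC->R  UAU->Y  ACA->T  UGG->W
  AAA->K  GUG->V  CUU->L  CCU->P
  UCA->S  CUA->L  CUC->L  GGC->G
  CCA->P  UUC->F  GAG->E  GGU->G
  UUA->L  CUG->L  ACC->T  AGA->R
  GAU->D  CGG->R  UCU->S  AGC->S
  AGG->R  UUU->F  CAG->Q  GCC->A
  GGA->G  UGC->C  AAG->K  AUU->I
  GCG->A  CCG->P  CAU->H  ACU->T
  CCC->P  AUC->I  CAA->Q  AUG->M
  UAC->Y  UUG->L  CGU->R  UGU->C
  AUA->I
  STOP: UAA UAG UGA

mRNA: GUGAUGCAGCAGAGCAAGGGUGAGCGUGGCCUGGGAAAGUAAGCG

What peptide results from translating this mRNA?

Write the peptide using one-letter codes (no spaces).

start AUG at pos 3
pos 3: AUG -> M; peptide=M
pos 6: CAG -> Q; peptide=MQ
pos 9: CAG -> Q; peptide=MQQ
pos 12: AGC -> S; peptide=MQQS
pos 15: AAG -> K; peptide=MQQSK
pos 18: GGU -> G; peptide=MQQSKG
pos 21: GAG -> E; peptide=MQQSKGE
pos 24: CGU -> R; peptide=MQQSKGER
pos 27: GGC -> G; peptide=MQQSKGERG
pos 30: CUG -> L; peptide=MQQSKGERGL
pos 33: GGA -> G; peptide=MQQSKGERGLG
pos 36: AAG -> K; peptide=MQQSKGERGLGK
pos 39: UAA -> STOP

Answer: MQQSKGERGLGK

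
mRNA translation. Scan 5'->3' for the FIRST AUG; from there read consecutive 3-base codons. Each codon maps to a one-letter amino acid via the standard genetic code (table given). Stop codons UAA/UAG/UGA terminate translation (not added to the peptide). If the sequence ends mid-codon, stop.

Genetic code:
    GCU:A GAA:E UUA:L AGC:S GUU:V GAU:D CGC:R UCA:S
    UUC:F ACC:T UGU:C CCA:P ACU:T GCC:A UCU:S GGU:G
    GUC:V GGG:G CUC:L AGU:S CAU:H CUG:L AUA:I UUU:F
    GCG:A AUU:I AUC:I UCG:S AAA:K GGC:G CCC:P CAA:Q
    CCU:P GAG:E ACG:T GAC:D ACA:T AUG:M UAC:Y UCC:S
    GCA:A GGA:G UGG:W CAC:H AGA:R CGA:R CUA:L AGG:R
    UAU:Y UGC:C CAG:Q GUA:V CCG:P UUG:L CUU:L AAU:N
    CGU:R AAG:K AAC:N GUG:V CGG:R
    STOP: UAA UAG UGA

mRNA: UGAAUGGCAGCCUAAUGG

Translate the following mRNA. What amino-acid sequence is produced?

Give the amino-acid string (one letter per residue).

start AUG at pos 3
pos 3: AUG -> M; peptide=M
pos 6: GCA -> A; peptide=MA
pos 9: GCC -> A; peptide=MAA
pos 12: UAA -> STOP

Answer: MAA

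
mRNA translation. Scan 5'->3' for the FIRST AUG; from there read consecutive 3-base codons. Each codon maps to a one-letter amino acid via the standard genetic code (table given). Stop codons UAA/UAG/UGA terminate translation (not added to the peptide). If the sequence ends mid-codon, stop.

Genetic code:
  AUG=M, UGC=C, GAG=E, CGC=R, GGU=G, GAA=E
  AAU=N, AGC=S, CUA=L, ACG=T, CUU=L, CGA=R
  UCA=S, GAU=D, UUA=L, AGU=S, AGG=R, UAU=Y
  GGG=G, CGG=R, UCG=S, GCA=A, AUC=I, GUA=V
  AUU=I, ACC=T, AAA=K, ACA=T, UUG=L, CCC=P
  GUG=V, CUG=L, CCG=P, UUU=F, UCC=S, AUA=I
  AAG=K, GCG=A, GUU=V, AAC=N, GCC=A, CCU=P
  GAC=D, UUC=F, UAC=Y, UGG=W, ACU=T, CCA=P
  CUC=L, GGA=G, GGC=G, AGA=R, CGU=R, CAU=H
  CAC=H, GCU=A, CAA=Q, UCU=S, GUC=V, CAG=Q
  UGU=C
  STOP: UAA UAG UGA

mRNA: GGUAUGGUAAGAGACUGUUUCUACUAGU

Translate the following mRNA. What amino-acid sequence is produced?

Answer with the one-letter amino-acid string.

start AUG at pos 3
pos 3: AUG -> M; peptide=M
pos 6: GUA -> V; peptide=MV
pos 9: AGA -> R; peptide=MVR
pos 12: GAC -> D; peptide=MVRD
pos 15: UGU -> C; peptide=MVRDC
pos 18: UUC -> F; peptide=MVRDCF
pos 21: UAC -> Y; peptide=MVRDCFY
pos 24: UAG -> STOP

Answer: MVRDCFY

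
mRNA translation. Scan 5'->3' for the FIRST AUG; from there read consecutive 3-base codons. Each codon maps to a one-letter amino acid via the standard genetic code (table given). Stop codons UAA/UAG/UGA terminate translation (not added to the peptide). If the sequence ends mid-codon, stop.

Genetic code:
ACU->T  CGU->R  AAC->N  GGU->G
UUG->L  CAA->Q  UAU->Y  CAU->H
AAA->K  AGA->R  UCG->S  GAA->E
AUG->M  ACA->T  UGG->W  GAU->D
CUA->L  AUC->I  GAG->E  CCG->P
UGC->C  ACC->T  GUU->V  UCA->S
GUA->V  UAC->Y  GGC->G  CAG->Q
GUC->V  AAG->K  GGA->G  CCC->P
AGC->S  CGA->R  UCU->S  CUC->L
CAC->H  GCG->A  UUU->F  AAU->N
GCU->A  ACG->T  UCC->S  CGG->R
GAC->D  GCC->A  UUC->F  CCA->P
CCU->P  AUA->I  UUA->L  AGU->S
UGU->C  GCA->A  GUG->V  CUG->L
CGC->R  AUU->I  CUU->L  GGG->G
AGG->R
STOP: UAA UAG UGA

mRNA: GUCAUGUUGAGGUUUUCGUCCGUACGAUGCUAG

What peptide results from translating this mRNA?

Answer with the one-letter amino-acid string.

start AUG at pos 3
pos 3: AUG -> M; peptide=M
pos 6: UUG -> L; peptide=ML
pos 9: AGG -> R; peptide=MLR
pos 12: UUU -> F; peptide=MLRF
pos 15: UCG -> S; peptide=MLRFS
pos 18: UCC -> S; peptide=MLRFSS
pos 21: GUA -> V; peptide=MLRFSSV
pos 24: CGA -> R; peptide=MLRFSSVR
pos 27: UGC -> C; peptide=MLRFSSVRC
pos 30: UAG -> STOP

Answer: MLRFSSVRC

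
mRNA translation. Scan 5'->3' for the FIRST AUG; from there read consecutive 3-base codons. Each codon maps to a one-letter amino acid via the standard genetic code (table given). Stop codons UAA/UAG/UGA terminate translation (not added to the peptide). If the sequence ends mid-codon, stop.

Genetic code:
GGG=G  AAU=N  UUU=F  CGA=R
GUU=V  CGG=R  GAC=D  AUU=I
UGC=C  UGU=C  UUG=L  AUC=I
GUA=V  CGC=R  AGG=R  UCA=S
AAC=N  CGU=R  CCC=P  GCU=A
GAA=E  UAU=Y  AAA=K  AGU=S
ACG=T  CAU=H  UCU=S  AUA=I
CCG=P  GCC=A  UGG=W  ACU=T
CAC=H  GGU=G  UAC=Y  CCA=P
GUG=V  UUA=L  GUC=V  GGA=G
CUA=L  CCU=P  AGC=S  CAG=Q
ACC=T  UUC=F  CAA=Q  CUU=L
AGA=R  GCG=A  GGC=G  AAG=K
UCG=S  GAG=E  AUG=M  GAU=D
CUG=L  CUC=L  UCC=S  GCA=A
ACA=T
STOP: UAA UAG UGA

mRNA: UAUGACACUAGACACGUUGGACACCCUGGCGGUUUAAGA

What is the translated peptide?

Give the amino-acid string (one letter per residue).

start AUG at pos 1
pos 1: AUG -> M; peptide=M
pos 4: ACA -> T; peptide=MT
pos 7: CUA -> L; peptide=MTL
pos 10: GAC -> D; peptide=MTLD
pos 13: ACG -> T; peptide=MTLDT
pos 16: UUG -> L; peptide=MTLDTL
pos 19: GAC -> D; peptide=MTLDTLD
pos 22: ACC -> T; peptide=MTLDTLDT
pos 25: CUG -> L; peptide=MTLDTLDTL
pos 28: GCG -> A; peptide=MTLDTLDTLA
pos 31: GUU -> V; peptide=MTLDTLDTLAV
pos 34: UAA -> STOP

Answer: MTLDTLDTLAV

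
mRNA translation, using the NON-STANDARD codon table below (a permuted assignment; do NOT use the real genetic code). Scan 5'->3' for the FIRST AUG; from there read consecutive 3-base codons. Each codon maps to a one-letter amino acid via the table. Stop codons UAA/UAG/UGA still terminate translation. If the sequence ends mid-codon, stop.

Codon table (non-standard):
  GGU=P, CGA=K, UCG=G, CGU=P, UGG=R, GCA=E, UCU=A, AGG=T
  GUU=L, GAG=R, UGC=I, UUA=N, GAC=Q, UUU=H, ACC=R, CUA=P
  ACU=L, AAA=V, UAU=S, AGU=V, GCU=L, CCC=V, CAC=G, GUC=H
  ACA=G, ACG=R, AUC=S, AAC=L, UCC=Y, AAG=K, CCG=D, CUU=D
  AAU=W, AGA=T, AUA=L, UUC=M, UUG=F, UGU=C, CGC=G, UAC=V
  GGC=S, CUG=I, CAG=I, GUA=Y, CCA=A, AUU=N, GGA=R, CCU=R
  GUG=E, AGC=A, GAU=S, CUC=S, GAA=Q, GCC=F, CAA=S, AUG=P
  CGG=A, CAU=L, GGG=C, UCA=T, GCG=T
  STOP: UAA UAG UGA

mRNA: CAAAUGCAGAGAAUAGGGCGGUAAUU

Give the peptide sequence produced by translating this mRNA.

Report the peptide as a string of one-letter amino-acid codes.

Answer: PITLCA

Derivation:
start AUG at pos 3
pos 3: AUG -> P; peptide=P
pos 6: CAG -> I; peptide=PI
pos 9: AGA -> T; peptide=PIT
pos 12: AUA -> L; peptide=PITL
pos 15: GGG -> C; peptide=PITLC
pos 18: CGG -> A; peptide=PITLCA
pos 21: UAA -> STOP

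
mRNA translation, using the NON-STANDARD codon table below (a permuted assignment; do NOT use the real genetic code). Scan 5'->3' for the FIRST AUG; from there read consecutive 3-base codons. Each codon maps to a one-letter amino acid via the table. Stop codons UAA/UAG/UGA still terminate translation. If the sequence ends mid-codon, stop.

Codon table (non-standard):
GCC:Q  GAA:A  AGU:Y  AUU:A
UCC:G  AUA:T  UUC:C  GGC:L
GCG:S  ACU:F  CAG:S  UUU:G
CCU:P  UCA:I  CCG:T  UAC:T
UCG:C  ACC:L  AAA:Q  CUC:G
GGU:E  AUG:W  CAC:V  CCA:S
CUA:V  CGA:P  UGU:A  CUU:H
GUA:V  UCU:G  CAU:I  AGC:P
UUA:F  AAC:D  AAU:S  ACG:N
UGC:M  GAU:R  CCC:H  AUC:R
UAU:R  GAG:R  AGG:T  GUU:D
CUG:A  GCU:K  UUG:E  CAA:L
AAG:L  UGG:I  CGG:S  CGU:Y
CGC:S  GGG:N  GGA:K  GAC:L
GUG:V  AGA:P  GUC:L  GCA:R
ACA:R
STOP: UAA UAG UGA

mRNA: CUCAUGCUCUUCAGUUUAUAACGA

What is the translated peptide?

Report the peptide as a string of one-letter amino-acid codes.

start AUG at pos 3
pos 3: AUG -> W; peptide=W
pos 6: CUC -> G; peptide=WG
pos 9: UUC -> C; peptide=WGC
pos 12: AGU -> Y; peptide=WGCY
pos 15: UUA -> F; peptide=WGCYF
pos 18: UAA -> STOP

Answer: WGCYF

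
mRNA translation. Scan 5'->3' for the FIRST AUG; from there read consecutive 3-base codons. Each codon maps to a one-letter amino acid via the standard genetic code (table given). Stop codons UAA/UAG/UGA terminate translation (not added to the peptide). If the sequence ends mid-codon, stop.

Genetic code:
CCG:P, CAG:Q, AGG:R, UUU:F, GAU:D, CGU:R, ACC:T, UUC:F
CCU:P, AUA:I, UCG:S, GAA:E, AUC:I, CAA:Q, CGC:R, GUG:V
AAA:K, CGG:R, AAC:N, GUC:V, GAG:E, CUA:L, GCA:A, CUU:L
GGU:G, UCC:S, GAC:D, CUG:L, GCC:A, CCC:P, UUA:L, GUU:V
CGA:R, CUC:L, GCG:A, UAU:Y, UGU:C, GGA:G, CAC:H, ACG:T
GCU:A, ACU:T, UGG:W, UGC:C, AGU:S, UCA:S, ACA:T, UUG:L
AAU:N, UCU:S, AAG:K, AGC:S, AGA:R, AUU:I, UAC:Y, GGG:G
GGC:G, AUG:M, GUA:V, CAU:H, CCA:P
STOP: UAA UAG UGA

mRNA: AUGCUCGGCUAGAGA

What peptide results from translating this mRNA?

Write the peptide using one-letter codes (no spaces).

Answer: MLG

Derivation:
start AUG at pos 0
pos 0: AUG -> M; peptide=M
pos 3: CUC -> L; peptide=ML
pos 6: GGC -> G; peptide=MLG
pos 9: UAG -> STOP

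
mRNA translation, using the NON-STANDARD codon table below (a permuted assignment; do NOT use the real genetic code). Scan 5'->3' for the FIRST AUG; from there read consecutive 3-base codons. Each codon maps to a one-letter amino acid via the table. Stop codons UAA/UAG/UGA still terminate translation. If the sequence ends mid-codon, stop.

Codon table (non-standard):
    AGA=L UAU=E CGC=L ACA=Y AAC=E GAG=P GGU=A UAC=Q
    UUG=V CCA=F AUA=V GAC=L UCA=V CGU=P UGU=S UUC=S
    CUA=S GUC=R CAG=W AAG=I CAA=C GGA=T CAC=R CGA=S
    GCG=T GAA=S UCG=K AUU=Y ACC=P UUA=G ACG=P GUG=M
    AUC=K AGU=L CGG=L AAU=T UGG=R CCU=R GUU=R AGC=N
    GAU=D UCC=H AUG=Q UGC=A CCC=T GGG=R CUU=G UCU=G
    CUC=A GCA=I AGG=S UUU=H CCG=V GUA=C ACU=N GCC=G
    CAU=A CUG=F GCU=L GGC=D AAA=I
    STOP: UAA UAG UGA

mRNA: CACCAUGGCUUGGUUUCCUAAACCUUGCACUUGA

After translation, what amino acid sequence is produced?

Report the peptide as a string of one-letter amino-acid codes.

start AUG at pos 4
pos 4: AUG -> Q; peptide=Q
pos 7: GCU -> L; peptide=QL
pos 10: UGG -> R; peptide=QLR
pos 13: UUU -> H; peptide=QLRH
pos 16: CCU -> R; peptide=QLRHR
pos 19: AAA -> I; peptide=QLRHRI
pos 22: CCU -> R; peptide=QLRHRIR
pos 25: UGC -> A; peptide=QLRHRIRA
pos 28: ACU -> N; peptide=QLRHRIRAN
pos 31: UGA -> STOP

Answer: QLRHRIRAN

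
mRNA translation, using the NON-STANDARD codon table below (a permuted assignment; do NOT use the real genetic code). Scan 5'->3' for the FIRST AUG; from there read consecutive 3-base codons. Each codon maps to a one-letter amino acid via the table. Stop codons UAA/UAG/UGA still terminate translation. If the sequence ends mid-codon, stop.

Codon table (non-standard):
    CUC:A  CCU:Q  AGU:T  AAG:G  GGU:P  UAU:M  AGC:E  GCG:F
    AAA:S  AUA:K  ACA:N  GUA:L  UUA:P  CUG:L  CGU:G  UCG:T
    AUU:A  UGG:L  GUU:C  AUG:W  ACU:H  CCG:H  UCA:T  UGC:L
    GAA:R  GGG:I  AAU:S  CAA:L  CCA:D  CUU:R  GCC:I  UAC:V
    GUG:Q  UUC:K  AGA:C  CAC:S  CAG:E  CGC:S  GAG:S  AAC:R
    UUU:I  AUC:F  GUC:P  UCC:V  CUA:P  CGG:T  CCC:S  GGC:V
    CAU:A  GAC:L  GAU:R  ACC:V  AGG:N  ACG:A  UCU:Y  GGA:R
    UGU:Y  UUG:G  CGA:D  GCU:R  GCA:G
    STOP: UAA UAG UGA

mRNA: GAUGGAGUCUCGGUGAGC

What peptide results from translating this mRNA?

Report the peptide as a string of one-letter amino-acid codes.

Answer: WSYT

Derivation:
start AUG at pos 1
pos 1: AUG -> W; peptide=W
pos 4: GAG -> S; peptide=WS
pos 7: UCU -> Y; peptide=WSY
pos 10: CGG -> T; peptide=WSYT
pos 13: UGA -> STOP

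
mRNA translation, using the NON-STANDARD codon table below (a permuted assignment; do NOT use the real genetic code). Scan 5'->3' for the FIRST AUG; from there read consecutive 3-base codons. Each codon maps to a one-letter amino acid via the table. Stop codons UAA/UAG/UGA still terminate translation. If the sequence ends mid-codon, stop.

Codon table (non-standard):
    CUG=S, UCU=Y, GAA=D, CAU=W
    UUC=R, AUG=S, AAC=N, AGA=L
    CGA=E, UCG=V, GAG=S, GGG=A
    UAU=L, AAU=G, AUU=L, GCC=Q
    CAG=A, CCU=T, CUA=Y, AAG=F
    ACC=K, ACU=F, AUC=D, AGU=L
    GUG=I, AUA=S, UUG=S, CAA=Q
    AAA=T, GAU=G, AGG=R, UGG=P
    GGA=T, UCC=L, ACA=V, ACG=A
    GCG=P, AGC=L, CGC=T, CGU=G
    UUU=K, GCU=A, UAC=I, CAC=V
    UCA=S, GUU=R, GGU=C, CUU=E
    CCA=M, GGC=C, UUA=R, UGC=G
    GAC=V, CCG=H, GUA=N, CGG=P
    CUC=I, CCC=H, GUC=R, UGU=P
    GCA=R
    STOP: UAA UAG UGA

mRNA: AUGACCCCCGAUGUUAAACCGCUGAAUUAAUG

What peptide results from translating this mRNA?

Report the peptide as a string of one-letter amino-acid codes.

start AUG at pos 0
pos 0: AUG -> S; peptide=S
pos 3: ACC -> K; peptide=SK
pos 6: CCC -> H; peptide=SKH
pos 9: GAU -> G; peptide=SKHG
pos 12: GUU -> R; peptide=SKHGR
pos 15: AAA -> T; peptide=SKHGRT
pos 18: CCG -> H; peptide=SKHGRTH
pos 21: CUG -> S; peptide=SKHGRTHS
pos 24: AAU -> G; peptide=SKHGRTHSG
pos 27: UAA -> STOP

Answer: SKHGRTHSG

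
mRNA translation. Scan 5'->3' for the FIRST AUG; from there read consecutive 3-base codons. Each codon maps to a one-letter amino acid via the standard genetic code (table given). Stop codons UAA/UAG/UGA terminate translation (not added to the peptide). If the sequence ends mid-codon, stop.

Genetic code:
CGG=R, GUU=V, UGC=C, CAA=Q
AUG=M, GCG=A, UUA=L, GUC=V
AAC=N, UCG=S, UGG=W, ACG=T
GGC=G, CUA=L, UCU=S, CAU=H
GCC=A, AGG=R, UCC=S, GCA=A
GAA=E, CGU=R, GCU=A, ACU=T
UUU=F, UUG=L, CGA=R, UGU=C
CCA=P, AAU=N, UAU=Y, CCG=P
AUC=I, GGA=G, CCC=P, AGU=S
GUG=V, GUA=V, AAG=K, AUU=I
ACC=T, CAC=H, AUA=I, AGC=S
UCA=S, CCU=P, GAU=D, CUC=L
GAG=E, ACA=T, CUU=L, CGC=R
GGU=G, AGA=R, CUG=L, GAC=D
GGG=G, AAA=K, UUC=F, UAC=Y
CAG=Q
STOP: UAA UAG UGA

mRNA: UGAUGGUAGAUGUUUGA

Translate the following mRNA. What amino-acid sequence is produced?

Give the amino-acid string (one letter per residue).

Answer: MVDV

Derivation:
start AUG at pos 2
pos 2: AUG -> M; peptide=M
pos 5: GUA -> V; peptide=MV
pos 8: GAU -> D; peptide=MVD
pos 11: GUU -> V; peptide=MVDV
pos 14: UGA -> STOP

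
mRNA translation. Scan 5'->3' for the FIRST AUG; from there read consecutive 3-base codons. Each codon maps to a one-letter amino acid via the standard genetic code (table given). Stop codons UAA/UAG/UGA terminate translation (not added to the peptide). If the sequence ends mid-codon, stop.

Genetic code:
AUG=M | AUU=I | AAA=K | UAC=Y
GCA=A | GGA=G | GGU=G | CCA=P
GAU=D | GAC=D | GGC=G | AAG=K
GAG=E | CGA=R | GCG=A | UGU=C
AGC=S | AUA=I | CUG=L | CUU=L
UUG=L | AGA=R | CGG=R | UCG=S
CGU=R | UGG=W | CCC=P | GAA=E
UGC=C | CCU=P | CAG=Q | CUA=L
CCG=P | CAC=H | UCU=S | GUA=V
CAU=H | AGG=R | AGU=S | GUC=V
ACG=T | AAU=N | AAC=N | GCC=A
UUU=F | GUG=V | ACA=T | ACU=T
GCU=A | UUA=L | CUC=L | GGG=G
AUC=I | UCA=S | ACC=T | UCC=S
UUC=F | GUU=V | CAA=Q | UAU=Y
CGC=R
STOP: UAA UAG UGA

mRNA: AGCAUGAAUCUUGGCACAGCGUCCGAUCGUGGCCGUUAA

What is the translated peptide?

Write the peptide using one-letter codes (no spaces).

Answer: MNLGTASDRGR

Derivation:
start AUG at pos 3
pos 3: AUG -> M; peptide=M
pos 6: AAU -> N; peptide=MN
pos 9: CUU -> L; peptide=MNL
pos 12: GGC -> G; peptide=MNLG
pos 15: ACA -> T; peptide=MNLGT
pos 18: GCG -> A; peptide=MNLGTA
pos 21: UCC -> S; peptide=MNLGTAS
pos 24: GAU -> D; peptide=MNLGTASD
pos 27: CGU -> R; peptide=MNLGTASDR
pos 30: GGC -> G; peptide=MNLGTASDRG
pos 33: CGU -> R; peptide=MNLGTASDRGR
pos 36: UAA -> STOP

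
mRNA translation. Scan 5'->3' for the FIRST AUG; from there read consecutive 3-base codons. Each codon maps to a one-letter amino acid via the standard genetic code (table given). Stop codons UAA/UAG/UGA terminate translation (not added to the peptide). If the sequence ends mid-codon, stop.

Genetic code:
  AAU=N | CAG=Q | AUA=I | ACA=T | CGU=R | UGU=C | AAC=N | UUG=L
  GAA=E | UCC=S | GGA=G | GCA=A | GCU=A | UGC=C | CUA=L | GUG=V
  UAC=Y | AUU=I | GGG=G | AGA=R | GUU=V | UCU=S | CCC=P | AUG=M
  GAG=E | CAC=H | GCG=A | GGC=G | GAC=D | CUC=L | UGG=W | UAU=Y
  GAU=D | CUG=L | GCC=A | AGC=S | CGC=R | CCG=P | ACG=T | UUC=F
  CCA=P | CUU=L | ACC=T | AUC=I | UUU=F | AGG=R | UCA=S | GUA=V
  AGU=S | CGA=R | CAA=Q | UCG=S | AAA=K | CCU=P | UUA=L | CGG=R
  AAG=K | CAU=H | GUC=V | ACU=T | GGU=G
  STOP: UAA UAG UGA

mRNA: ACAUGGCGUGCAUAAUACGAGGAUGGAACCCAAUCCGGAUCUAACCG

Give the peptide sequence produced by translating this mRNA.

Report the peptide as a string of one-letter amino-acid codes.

Answer: MACIIRGWNPIRI

Derivation:
start AUG at pos 2
pos 2: AUG -> M; peptide=M
pos 5: GCG -> A; peptide=MA
pos 8: UGC -> C; peptide=MAC
pos 11: AUA -> I; peptide=MACI
pos 14: AUA -> I; peptide=MACII
pos 17: CGA -> R; peptide=MACIIR
pos 20: GGA -> G; peptide=MACIIRG
pos 23: UGG -> W; peptide=MACIIRGW
pos 26: AAC -> N; peptide=MACIIRGWN
pos 29: CCA -> P; peptide=MACIIRGWNP
pos 32: AUC -> I; peptide=MACIIRGWNPI
pos 35: CGG -> R; peptide=MACIIRGWNPIR
pos 38: AUC -> I; peptide=MACIIRGWNPIRI
pos 41: UAA -> STOP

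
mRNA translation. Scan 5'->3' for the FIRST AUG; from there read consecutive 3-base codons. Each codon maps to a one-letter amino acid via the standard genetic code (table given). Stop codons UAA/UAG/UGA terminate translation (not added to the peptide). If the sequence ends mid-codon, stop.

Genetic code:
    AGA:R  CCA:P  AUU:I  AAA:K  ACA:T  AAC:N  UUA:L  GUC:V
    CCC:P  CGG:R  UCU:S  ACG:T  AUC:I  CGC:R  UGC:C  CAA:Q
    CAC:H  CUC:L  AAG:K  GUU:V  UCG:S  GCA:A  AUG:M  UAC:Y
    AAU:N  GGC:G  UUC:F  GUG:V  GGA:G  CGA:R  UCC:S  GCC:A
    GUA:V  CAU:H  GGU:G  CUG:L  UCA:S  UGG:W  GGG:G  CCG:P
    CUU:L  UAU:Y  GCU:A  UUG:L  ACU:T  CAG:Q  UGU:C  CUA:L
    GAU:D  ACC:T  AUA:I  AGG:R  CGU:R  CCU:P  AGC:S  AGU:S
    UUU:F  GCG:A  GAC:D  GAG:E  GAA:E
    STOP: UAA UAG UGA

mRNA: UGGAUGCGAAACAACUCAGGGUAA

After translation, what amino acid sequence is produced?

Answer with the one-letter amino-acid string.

start AUG at pos 3
pos 3: AUG -> M; peptide=M
pos 6: CGA -> R; peptide=MR
pos 9: AAC -> N; peptide=MRN
pos 12: AAC -> N; peptide=MRNN
pos 15: UCA -> S; peptide=MRNNS
pos 18: GGG -> G; peptide=MRNNSG
pos 21: UAA -> STOP

Answer: MRNNSG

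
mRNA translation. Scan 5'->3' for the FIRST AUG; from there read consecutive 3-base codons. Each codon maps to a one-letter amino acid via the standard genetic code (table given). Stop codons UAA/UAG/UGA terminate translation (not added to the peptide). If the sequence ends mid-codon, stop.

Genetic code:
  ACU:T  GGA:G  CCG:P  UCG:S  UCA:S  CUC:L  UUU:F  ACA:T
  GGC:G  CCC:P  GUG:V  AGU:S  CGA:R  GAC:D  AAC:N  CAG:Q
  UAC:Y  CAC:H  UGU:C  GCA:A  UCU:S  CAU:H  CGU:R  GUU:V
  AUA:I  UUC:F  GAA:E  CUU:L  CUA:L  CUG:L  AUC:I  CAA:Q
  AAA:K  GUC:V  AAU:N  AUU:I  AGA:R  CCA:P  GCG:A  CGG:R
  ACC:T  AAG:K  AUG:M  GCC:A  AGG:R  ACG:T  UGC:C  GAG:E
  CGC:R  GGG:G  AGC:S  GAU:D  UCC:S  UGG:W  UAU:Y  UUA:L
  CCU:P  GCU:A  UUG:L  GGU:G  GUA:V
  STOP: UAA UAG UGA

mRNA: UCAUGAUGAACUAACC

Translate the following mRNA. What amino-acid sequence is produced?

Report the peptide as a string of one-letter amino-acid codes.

start AUG at pos 2
pos 2: AUG -> M; peptide=M
pos 5: AUG -> M; peptide=MM
pos 8: AAC -> N; peptide=MMN
pos 11: UAA -> STOP

Answer: MMN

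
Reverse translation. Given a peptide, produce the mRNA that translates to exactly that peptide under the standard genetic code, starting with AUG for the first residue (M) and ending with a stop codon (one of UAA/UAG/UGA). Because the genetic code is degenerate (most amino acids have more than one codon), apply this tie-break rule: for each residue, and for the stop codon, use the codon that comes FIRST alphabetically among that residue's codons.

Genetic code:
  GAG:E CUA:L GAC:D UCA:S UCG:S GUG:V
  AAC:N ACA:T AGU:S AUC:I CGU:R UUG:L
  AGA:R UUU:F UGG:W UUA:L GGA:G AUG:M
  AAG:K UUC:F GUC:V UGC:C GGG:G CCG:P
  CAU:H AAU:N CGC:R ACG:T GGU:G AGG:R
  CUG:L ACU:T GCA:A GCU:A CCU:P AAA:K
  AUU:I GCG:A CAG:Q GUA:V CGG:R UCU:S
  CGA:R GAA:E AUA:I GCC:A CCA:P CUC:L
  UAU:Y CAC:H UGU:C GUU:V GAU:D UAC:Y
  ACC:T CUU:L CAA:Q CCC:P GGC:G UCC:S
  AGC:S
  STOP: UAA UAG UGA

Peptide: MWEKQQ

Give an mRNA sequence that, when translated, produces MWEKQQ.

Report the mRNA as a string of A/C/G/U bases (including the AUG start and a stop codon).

residue 1: M -> AUG (start codon)
residue 2: W -> UGG (only codon)
residue 3: E codons sorted = GAA,GAG -> pick first = GAA
residue 4: K codons sorted = AAA,AAG -> pick first = AAA
residue 5: Q codons sorted = CAA,CAG -> pick first = CAA
residue 6: Q codons sorted = CAA,CAG -> pick first = CAA
terminator: stop codons sorted = UAA,UAG,UGA -> pick first = UAA

Answer: mRNA: AUGUGGGAAAAACAACAAUAA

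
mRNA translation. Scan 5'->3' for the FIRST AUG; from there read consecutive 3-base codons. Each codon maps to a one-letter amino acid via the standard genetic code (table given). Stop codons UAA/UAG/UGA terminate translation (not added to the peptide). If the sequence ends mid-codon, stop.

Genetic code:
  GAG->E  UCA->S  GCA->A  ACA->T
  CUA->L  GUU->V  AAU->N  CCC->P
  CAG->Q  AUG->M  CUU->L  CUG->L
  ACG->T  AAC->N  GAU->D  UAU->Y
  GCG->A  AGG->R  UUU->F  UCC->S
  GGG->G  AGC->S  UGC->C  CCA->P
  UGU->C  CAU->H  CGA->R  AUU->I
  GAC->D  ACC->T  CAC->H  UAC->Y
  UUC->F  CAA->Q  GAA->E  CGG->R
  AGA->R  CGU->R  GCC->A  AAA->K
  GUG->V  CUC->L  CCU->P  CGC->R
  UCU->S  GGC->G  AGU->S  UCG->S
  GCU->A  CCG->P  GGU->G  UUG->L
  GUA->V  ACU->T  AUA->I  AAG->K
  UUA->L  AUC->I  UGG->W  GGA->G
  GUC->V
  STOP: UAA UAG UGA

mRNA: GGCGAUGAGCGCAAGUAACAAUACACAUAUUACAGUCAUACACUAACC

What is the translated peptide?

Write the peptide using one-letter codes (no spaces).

start AUG at pos 4
pos 4: AUG -> M; peptide=M
pos 7: AGC -> S; peptide=MS
pos 10: GCA -> A; peptide=MSA
pos 13: AGU -> S; peptide=MSAS
pos 16: AAC -> N; peptide=MSASN
pos 19: AAU -> N; peptide=MSASNN
pos 22: ACA -> T; peptide=MSASNNT
pos 25: CAU -> H; peptide=MSASNNTH
pos 28: AUU -> I; peptide=MSASNNTHI
pos 31: ACA -> T; peptide=MSASNNTHIT
pos 34: GUC -> V; peptide=MSASNNTHITV
pos 37: AUA -> I; peptide=MSASNNTHITVI
pos 40: CAC -> H; peptide=MSASNNTHITVIH
pos 43: UAA -> STOP

Answer: MSASNNTHITVIH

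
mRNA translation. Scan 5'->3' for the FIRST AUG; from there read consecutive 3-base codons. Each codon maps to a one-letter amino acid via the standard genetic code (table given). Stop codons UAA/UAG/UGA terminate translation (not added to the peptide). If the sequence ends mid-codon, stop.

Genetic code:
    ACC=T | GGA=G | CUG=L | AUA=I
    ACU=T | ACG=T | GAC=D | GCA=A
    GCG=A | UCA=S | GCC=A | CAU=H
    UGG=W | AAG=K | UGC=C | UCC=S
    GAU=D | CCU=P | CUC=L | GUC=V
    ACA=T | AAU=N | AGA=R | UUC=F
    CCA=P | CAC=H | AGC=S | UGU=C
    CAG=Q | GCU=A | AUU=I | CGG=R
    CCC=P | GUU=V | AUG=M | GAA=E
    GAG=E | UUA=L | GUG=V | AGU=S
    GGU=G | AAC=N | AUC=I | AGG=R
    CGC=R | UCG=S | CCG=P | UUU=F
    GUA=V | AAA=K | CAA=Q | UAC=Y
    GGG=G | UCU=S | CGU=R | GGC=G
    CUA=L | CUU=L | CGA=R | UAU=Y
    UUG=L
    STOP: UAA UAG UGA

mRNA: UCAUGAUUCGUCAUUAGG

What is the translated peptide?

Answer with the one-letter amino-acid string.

Answer: MIRH

Derivation:
start AUG at pos 2
pos 2: AUG -> M; peptide=M
pos 5: AUU -> I; peptide=MI
pos 8: CGU -> R; peptide=MIR
pos 11: CAU -> H; peptide=MIRH
pos 14: UAG -> STOP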